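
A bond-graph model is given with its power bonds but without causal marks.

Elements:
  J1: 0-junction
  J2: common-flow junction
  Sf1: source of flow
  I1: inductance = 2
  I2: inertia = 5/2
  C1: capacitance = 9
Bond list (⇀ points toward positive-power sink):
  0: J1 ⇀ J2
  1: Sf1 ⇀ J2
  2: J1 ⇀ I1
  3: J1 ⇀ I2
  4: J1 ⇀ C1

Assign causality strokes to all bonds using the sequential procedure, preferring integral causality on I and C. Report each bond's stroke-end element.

β1 stroke at Sf1  (Sf1: flow source, stroke at near end)
β0 stroke at J2  (J2 flow already set via bond 1)
β2 stroke at I1  (I1: I, integral causality)
β3 stroke at I2  (I2: I, integral causality)
β4 stroke at J1  (J1: last free bond brings effort in)

b0 stroke→J2
b1 stroke→Sf1
b2 stroke→I1
b3 stroke→I2
b4 stroke→J1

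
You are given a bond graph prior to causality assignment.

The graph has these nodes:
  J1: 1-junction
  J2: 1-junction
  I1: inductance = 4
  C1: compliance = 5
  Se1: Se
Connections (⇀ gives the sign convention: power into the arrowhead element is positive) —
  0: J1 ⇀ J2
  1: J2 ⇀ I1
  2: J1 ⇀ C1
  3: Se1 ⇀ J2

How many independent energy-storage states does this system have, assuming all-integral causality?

β3 →J2  (Se1 (Se) sets effort on bond)
β1 →I1  (I1: I, integral causality)
β0 →J2  (1-jn J2 has f-setter on 1)
β2 →J1  (1-jn J1 has f-setter on 0)

2  (C1, I1 all integral)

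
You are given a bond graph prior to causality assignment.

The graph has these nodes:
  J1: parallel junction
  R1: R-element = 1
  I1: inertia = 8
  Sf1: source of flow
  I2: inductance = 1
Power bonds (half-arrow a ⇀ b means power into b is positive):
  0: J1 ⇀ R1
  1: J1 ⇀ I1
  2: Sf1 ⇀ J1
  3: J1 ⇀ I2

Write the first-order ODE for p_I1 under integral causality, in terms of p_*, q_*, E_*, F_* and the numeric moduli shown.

#2 |Sf1  (Sf1: flow source, stroke at near end)
#1 |I1  (I1: I, integral causality)
#3 |I2  (prefer integral on I2)
#0 |J1  (closing 0-jn rule on J1)

dp_I1/dt = F_Sf1 - p_I1/8 - p_I2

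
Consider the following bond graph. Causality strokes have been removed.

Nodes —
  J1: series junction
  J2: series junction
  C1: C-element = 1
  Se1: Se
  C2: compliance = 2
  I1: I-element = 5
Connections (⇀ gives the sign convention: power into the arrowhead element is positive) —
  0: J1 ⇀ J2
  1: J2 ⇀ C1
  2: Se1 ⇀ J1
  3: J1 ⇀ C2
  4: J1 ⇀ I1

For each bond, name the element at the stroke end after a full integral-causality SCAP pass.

bond 0 stroke at J1
bond 1 stroke at J2
bond 2 stroke at J1
bond 3 stroke at J1
bond 4 stroke at I1

b2 stroke at J1  (Se1: effort source, stroke at far end)
b1 stroke at J2  (prefer integral on C1)
b0 stroke at J1  (J2 needs exactly one f-in)
b3 stroke at J1  (C2 outputs effort q/C2)
b4 stroke at I1  (only one flow-in slot at J1)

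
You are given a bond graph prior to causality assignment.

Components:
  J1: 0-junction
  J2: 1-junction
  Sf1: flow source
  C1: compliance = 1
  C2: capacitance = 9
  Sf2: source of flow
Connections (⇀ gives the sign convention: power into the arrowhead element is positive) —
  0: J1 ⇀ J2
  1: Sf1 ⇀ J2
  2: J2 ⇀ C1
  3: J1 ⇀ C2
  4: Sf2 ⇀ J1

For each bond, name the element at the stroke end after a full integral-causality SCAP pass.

bond 1 stroke→Sf1  (Sf1 fixes flow; stroke at Sf1)
bond 4 stroke→Sf2  (Sf2: flow source, stroke at near end)
bond 0 stroke→J2  (J2: bond 1 brought flow, rest push out)
bond 2 stroke→J2  (J2 flow already set via bond 1)
bond 3 stroke→J1  (J1: last free bond brings effort in)

β0 stroke at J2
β1 stroke at Sf1
β2 stroke at J2
β3 stroke at J1
β4 stroke at Sf2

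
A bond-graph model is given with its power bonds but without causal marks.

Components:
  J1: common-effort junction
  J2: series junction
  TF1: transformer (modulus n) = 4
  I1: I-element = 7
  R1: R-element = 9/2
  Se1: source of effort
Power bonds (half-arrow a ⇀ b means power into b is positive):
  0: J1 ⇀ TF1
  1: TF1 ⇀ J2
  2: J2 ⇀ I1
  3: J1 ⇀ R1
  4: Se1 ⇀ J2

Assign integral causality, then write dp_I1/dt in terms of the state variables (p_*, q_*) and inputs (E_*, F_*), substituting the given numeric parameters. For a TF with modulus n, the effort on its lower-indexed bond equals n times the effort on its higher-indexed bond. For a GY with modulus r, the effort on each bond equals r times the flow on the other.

β4 stroke at J2  (Se1: effort source, stroke at far end)
β2 stroke at I1  (I1: I, integral causality)
β1 stroke at J2  (common-f at J2 fixed by 2)
β0 stroke at TF1  (TF1 one-in-one-out from 1)
β3 stroke at J1  (closing 0-jn rule on J1)

dp_I1/dt = E_Se1 - 9*p_I1/224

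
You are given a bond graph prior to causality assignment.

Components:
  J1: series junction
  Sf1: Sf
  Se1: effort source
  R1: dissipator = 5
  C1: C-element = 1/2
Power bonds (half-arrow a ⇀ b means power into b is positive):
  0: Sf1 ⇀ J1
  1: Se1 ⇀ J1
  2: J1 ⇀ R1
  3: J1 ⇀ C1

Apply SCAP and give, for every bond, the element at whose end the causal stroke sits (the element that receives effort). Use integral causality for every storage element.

#0 →Sf1  (source Sf1 imposes f)
#1 →J1  (Se1 fixes effort; stroke away)
#2 →J1  (common-f at J1 fixed by 0)
#3 →J1  (1-jn J1 has f-setter on 0)

b0 stroke at Sf1
b1 stroke at J1
b2 stroke at J1
b3 stroke at J1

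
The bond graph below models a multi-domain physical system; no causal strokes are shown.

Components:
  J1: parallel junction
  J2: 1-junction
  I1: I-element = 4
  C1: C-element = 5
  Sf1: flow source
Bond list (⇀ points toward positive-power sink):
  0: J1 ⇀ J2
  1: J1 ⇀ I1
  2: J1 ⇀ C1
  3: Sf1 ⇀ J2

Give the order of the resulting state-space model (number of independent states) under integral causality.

β3 →Sf1  (Sf1 fixes flow; stroke at Sf1)
β0 →J2  (common-f at J2 fixed by 3)
β1 →I1  (I1 outputs flow p/I1)
β2 →J1  (closing 0-jn rule on J1)

2  (C1, I1 all integral)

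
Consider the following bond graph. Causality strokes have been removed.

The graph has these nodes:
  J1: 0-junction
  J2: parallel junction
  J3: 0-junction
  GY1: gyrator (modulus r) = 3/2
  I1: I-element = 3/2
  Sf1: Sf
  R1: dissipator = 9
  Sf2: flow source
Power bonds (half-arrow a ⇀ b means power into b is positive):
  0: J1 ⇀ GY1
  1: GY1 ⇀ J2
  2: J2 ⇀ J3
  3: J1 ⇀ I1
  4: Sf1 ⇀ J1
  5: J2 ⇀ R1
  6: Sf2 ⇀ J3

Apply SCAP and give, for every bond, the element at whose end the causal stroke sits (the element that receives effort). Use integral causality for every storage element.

bond 0 |J1
bond 1 |J2
bond 2 |J3
bond 3 |I1
bond 4 |Sf1
bond 5 |R1
bond 6 |Sf2

bond 4 →Sf1  (source Sf1 imposes f)
bond 6 →Sf2  (Sf2 fixes flow; stroke at Sf2)
bond 2 →J3  (only one effort-in slot at J3)
bond 3 →I1  (prefer integral on I1)
bond 0 →J1  (closing 0-jn rule on J1)
bond 1 →J2  (GY1: gyrator matches bond 0)
bond 5 →R1  (common-e at J2 fixed by 1)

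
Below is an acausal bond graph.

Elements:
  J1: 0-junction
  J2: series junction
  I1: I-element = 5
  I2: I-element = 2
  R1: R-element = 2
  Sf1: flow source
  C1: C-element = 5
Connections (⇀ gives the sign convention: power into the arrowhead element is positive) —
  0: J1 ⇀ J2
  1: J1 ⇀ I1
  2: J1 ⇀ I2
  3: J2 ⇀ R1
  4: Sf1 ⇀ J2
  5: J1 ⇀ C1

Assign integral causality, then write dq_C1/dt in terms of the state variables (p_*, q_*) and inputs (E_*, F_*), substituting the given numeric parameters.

#4 stroke→Sf1  (Sf1: flow source, stroke at near end)
#0 stroke→J2  (J2: bond 4 brought flow, rest push out)
#3 stroke→J2  (J2 flow already set via bond 4)
#1 stroke→I1  (I1 integral (f out))
#2 stroke→I2  (prefer integral on I2)
#5 stroke→J1  (closing 0-jn rule on J1)

dq_C1/dt = -F_Sf1 - p_I1/5 - p_I2/2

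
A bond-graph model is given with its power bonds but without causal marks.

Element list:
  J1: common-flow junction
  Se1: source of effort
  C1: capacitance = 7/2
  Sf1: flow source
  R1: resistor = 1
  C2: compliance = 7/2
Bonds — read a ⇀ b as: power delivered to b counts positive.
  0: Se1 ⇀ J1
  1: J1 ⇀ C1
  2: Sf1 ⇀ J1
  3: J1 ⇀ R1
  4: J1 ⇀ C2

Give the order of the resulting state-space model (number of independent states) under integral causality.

bond 0 stroke→J1  (source Se1 imposes e)
bond 2 stroke→Sf1  (source Sf1 imposes f)
bond 1 stroke→J1  (1-jn J1 has f-setter on 2)
bond 3 stroke→J1  (J1: bond 2 brought flow, rest push out)
bond 4 stroke→J1  (J1 flow already set via bond 2)

2  (C1, C2 all integral)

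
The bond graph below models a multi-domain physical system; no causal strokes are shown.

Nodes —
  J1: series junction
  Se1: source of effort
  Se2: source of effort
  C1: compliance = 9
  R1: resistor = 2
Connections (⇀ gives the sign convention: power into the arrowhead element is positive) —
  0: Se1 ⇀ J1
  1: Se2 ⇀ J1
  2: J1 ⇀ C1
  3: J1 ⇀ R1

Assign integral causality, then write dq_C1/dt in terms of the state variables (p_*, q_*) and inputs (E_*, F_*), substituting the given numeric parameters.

#0 →J1  (source Se1 imposes e)
#1 →J1  (Se2 fixes effort; stroke away)
#2 →J1  (prefer integral on C1)
#3 →R1  (J1 needs exactly one f-in)

dq_C1/dt = E_Se1/2 + E_Se2/2 - q_C1/18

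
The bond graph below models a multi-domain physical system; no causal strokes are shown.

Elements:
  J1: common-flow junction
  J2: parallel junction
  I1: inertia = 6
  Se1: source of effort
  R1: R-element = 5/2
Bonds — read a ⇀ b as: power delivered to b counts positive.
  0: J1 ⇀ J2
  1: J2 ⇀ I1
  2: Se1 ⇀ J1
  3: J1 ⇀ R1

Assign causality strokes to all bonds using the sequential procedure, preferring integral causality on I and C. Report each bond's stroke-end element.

β2 →J1  (source Se1 imposes e)
β1 →I1  (I1: I, integral causality)
β0 →J2  (only one effort-in slot at J2)
β3 →J1  (1-jn J1 has f-setter on 0)

#0 stroke at J2
#1 stroke at I1
#2 stroke at J1
#3 stroke at J1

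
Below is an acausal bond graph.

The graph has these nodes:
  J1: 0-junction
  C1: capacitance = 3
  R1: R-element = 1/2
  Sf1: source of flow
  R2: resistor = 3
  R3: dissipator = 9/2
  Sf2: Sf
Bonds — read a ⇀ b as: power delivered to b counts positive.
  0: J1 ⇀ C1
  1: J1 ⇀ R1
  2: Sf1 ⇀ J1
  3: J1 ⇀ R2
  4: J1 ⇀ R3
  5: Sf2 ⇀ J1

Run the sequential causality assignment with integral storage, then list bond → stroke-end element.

bond 2 |Sf1  (Sf1 fixes flow; stroke at Sf1)
bond 5 |Sf2  (source Sf2 imposes f)
bond 0 |J1  (C1 integral (e out))
bond 1 |R1  (J1: bond 0 brought effort, rest push out)
bond 3 |R2  (J1 effort already set via bond 0)
bond 4 |R3  (J1 effort already set via bond 0)

#0 |J1
#1 |R1
#2 |Sf1
#3 |R2
#4 |R3
#5 |Sf2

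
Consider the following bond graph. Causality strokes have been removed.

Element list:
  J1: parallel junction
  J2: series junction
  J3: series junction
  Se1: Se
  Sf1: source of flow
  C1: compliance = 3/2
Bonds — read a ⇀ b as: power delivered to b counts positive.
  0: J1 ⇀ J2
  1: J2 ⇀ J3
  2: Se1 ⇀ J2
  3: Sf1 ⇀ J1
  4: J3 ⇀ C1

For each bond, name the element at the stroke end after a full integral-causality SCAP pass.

β0 stroke at J1
β1 stroke at J2
β2 stroke at J2
β3 stroke at Sf1
β4 stroke at J3

bond 2 →J2  (source Se1 imposes e)
bond 3 →Sf1  (source Sf1 imposes f)
bond 0 →J1  (J1: last free bond brings effort in)
bond 1 →J2  (J2 flow already set via bond 0)
bond 4 →J3  (1-jn J3 has f-setter on 1)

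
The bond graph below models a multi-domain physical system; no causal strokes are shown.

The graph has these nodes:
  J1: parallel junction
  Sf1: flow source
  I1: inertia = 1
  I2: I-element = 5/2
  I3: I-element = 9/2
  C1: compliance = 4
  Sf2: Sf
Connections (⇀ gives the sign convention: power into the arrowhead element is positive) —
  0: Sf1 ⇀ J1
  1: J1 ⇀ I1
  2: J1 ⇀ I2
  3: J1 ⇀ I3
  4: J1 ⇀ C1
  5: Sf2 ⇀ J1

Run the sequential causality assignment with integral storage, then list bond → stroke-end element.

β0 →Sf1  (Sf1: flow source, stroke at near end)
β5 →Sf2  (source Sf2 imposes f)
β1 →I1  (prefer integral on I1)
β2 →I2  (I2 outputs flow p/I2)
β3 →I3  (I3: I, integral causality)
β4 →J1  (J1: last free bond brings effort in)

b0 stroke at Sf1
b1 stroke at I1
b2 stroke at I2
b3 stroke at I3
b4 stroke at J1
b5 stroke at Sf2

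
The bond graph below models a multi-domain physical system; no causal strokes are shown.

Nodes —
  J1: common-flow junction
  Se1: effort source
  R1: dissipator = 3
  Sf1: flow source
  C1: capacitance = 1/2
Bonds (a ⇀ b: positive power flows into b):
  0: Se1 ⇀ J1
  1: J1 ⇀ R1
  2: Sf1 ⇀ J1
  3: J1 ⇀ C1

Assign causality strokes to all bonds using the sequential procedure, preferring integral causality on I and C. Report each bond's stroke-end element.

#0 |J1  (Se1: effort source, stroke at far end)
#2 |Sf1  (Sf1: flow source, stroke at near end)
#1 |J1  (J1: bond 2 brought flow, rest push out)
#3 |J1  (common-f at J1 fixed by 2)

β0 stroke at J1
β1 stroke at J1
β2 stroke at Sf1
β3 stroke at J1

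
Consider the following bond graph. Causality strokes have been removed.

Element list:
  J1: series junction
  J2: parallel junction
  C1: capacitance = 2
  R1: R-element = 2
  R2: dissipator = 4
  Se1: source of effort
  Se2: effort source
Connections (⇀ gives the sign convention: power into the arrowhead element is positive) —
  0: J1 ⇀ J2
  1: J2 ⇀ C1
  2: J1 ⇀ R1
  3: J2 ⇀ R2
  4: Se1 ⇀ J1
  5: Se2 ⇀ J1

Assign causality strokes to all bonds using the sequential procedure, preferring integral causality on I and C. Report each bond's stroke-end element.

bond 0 |J1
bond 1 |J2
bond 2 |R1
bond 3 |R2
bond 4 |J1
bond 5 |J1

b4 stroke→J1  (Se1: effort source, stroke at far end)
b5 stroke→J1  (Se2: effort source, stroke at far end)
b1 stroke→J2  (prefer integral on C1)
b0 stroke→J1  (J2 effort already set via bond 1)
b3 stroke→R2  (0-jn J2 has e-setter on 1)
b2 stroke→R1  (only one flow-in slot at J1)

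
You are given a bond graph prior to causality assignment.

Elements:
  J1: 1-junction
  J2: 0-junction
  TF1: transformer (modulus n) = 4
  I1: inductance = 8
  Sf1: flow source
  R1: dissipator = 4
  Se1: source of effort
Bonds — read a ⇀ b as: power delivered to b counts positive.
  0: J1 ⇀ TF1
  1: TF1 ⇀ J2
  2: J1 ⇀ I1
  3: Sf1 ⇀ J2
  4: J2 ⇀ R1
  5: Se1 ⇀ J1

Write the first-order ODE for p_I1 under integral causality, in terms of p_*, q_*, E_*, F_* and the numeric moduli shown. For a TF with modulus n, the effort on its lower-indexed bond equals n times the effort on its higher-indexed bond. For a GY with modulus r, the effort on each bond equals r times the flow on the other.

dp_I1/dt = E_Se1 - 16*F_Sf1 - 8*p_I1

b3 |Sf1  (Sf1 fixes flow; stroke at Sf1)
b5 |J1  (source Se1 imposes e)
b2 |I1  (I1: I, integral causality)
b0 |J1  (J1 flow already set via bond 2)
b1 |TF1  (TF1: transformer flips bond 0)
b4 |J2  (J2: last free bond brings effort in)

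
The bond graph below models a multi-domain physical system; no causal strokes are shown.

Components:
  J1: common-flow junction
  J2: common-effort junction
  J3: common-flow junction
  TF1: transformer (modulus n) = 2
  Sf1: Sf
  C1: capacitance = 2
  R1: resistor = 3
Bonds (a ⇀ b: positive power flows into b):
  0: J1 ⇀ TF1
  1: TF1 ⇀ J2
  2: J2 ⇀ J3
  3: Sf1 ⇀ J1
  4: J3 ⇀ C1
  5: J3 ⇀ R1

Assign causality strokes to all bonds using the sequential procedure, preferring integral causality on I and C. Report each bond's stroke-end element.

b3 |Sf1  (Sf1 fixes flow; stroke at Sf1)
b0 |J1  (J1 flow already set via bond 3)
b1 |TF1  (TF1 one-in-one-out from 0)
b2 |J2  (J2 needs exactly one e-in)
b4 |J3  (J3 flow already set via bond 2)
b5 |J3  (1-jn J3 has f-setter on 2)

b0 →J1
b1 →TF1
b2 →J2
b3 →Sf1
b4 →J3
b5 →J3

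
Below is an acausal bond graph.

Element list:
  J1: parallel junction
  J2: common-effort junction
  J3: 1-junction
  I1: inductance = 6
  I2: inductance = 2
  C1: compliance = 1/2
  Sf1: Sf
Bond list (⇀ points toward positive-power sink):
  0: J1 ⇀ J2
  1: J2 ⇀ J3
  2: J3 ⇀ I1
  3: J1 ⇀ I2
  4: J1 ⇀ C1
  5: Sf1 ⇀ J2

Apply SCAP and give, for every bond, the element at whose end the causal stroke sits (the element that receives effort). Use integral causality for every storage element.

bond 5 |Sf1  (Sf1: flow source, stroke at near end)
bond 2 |I1  (I1: I, integral causality)
bond 1 |J3  (J3: bond 2 brought flow, rest push out)
bond 0 |J2  (J2: last free bond brings effort in)
bond 3 |I2  (I2 outputs flow p/I2)
bond 4 |J1  (closing 0-jn rule on J1)

bond 0 stroke→J2
bond 1 stroke→J3
bond 2 stroke→I1
bond 3 stroke→I2
bond 4 stroke→J1
bond 5 stroke→Sf1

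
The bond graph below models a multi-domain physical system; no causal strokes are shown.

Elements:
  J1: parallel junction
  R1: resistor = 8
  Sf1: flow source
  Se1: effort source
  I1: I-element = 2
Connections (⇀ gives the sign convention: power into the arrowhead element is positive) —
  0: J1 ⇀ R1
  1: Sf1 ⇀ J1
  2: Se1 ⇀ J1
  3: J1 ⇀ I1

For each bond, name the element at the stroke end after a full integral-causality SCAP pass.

b0 stroke at R1
b1 stroke at Sf1
b2 stroke at J1
b3 stroke at I1

bond 1 stroke at Sf1  (Sf1 fixes flow; stroke at Sf1)
bond 2 stroke at J1  (source Se1 imposes e)
bond 0 stroke at R1  (common-e at J1 fixed by 2)
bond 3 stroke at I1  (0-jn J1 has e-setter on 2)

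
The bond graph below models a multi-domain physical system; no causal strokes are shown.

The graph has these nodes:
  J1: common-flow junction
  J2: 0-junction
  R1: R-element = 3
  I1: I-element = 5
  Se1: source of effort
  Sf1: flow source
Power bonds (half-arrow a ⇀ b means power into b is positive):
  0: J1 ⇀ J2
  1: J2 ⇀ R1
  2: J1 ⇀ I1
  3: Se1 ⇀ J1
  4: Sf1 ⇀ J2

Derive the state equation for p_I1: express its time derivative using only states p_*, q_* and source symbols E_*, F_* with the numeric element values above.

β3 |J1  (Se1 fixes effort; stroke away)
β4 |Sf1  (Sf1 fixes flow; stroke at Sf1)
β2 |I1  (prefer integral on I1)
β0 |J1  (1-jn J1 has f-setter on 2)
β1 |J2  (closing 0-jn rule on J2)

dp_I1/dt = E_Se1 - 3*F_Sf1 - 3*p_I1/5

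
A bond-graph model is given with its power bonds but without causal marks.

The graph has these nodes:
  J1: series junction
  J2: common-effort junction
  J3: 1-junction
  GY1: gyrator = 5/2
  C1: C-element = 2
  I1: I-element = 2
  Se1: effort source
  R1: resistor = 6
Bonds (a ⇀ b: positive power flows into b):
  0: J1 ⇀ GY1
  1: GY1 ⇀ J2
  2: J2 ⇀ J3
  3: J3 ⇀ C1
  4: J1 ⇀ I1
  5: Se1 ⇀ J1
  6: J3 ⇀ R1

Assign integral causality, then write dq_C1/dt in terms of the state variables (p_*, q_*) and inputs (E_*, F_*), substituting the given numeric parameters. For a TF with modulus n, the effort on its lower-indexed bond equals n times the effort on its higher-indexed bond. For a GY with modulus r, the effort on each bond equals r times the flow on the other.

dq_C1/dt = 5*p_I1/24 - q_C1/12

b5 stroke at J1  (source Se1 imposes e)
b3 stroke at J3  (C1 integral (e out))
b4 stroke at I1  (I1: I, integral causality)
b0 stroke at J1  (J1: bond 4 brought flow, rest push out)
b1 stroke at J2  (GY1 both-in/both-out from 0)
b2 stroke at J3  (0-jn J2 has e-setter on 1)
b6 stroke at R1  (J3: last free bond brings flow in)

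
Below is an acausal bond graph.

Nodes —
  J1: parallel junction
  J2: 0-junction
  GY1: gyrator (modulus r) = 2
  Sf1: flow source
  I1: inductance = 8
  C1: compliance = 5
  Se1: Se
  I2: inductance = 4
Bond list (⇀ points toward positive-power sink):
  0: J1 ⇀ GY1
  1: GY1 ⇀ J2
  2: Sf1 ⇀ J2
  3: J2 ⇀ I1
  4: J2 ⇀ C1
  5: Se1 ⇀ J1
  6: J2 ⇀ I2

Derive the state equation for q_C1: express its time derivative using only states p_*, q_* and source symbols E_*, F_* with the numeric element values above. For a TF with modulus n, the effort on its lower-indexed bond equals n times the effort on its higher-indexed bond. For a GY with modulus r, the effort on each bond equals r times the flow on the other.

dq_C1/dt = E_Se1/2 + F_Sf1 - p_I1/8 - p_I2/4

bond 2 stroke at Sf1  (Sf1 fixes flow; stroke at Sf1)
bond 5 stroke at J1  (Se1 (Se) sets effort on bond)
bond 0 stroke at GY1  (J1: bond 5 brought effort, rest push out)
bond 1 stroke at GY1  (through GY1, causality inverts; strokes same side of GY1)
bond 3 stroke at I1  (I1: I, integral causality)
bond 4 stroke at J2  (C1 integral (e out))
bond 6 stroke at I2  (common-e at J2 fixed by 4)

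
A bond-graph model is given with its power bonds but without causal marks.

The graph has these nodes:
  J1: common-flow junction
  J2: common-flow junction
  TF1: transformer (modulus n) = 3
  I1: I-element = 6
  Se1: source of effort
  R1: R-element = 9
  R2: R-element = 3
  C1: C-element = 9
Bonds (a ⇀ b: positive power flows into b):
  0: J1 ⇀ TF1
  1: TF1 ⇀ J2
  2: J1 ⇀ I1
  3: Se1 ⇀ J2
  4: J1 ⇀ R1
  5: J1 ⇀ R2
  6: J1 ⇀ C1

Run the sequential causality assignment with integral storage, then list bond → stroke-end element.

#3 stroke→J2  (Se1: effort source, stroke at far end)
#1 stroke→TF1  (J2: last free bond brings flow in)
#0 stroke→J1  (through TF1, causality passes straight; one stroke at TF1)
#2 stroke→I1  (I1 integral (f out))
#4 stroke→J1  (1-jn J1 has f-setter on 2)
#5 stroke→J1  (J1 flow already set via bond 2)
#6 stroke→J1  (1-jn J1 has f-setter on 2)

#0 stroke→J1
#1 stroke→TF1
#2 stroke→I1
#3 stroke→J2
#4 stroke→J1
#5 stroke→J1
#6 stroke→J1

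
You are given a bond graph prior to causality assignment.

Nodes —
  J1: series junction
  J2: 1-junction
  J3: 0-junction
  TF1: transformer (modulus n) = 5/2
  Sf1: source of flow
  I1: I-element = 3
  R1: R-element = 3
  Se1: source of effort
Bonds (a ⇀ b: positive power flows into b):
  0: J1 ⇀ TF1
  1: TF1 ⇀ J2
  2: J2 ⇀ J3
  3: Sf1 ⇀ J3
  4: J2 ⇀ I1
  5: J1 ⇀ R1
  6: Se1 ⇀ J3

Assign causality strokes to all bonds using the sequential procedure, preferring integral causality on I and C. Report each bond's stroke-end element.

bond 0 stroke at TF1
bond 1 stroke at J2
bond 2 stroke at J2
bond 3 stroke at Sf1
bond 4 stroke at I1
bond 5 stroke at J1
bond 6 stroke at J3

#3 stroke→Sf1  (Sf1 (Sf) sets flow on bond)
#6 stroke→J3  (Se1: effort source, stroke at far end)
#2 stroke→J2  (common-e at J3 fixed by 6)
#4 stroke→I1  (I1: I, integral causality)
#1 stroke→J2  (1-jn J2 has f-setter on 4)
#0 stroke→TF1  (TF TF1: opposite of bond 1)
#5 stroke→J1  (1-jn J1 has f-setter on 0)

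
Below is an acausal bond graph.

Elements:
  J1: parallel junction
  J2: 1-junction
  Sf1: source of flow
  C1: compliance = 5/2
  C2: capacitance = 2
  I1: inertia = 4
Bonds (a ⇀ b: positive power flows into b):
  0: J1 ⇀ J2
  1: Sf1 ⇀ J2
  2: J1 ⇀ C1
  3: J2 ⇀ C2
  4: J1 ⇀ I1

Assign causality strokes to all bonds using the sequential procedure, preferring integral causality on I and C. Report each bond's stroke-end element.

bond 0 stroke→J2
bond 1 stroke→Sf1
bond 2 stroke→J1
bond 3 stroke→J2
bond 4 stroke→I1

#1 stroke→Sf1  (Sf1: flow source, stroke at near end)
#0 stroke→J2  (J2: bond 1 brought flow, rest push out)
#3 stroke→J2  (common-f at J2 fixed by 1)
#2 stroke→J1  (prefer integral on C1)
#4 stroke→I1  (0-jn J1 has e-setter on 2)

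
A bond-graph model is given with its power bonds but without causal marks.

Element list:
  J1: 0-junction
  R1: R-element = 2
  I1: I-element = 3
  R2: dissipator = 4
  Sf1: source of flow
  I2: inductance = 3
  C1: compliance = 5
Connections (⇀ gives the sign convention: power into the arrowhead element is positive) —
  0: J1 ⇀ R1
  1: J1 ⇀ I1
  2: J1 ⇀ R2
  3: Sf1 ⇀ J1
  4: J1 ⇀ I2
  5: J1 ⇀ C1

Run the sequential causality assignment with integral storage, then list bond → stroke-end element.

bond 3 |Sf1  (Sf1 fixes flow; stroke at Sf1)
bond 1 |I1  (I1 outputs flow p/I1)
bond 4 |I2  (I2: I, integral causality)
bond 5 |J1  (C1: C, integral causality)
bond 0 |R1  (common-e at J1 fixed by 5)
bond 2 |R2  (common-e at J1 fixed by 5)

β0 stroke at R1
β1 stroke at I1
β2 stroke at R2
β3 stroke at Sf1
β4 stroke at I2
β5 stroke at J1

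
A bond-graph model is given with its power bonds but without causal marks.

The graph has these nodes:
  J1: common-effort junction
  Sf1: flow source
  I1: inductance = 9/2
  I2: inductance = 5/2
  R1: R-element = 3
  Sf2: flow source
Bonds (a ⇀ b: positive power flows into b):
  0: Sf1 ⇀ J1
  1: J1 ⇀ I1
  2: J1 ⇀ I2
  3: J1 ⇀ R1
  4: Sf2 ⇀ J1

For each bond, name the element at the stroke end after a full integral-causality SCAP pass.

β0 →Sf1
β1 →I1
β2 →I2
β3 →J1
β4 →Sf2

bond 0 stroke→Sf1  (Sf1 (Sf) sets flow on bond)
bond 4 stroke→Sf2  (Sf2: flow source, stroke at near end)
bond 1 stroke→I1  (I1: I, integral causality)
bond 2 stroke→I2  (prefer integral on I2)
bond 3 stroke→J1  (J1 needs exactly one e-in)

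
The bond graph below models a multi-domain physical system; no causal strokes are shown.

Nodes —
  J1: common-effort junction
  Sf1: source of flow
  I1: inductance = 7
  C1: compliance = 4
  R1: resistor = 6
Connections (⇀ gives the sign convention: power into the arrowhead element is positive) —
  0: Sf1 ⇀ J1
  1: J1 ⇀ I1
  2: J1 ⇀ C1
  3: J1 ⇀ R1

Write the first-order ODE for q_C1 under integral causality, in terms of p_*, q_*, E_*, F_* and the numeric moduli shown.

dq_C1/dt = F_Sf1 - p_I1/7 - q_C1/24

b0 |Sf1  (source Sf1 imposes f)
b1 |I1  (prefer integral on I1)
b2 |J1  (prefer integral on C1)
b3 |R1  (common-e at J1 fixed by 2)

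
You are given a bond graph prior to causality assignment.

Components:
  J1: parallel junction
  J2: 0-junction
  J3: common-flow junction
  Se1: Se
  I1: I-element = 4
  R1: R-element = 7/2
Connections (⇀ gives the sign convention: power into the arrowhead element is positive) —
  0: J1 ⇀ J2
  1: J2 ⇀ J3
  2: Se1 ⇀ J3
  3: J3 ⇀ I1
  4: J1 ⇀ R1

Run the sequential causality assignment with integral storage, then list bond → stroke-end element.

#2 stroke→J3  (Se1: effort source, stroke at far end)
#3 stroke→I1  (I1: I, integral causality)
#1 stroke→J3  (1-jn J3 has f-setter on 3)
#0 stroke→J2  (closing 0-jn rule on J2)
#4 stroke→J1  (only one effort-in slot at J1)

#0 →J2
#1 →J3
#2 →J3
#3 →I1
#4 →J1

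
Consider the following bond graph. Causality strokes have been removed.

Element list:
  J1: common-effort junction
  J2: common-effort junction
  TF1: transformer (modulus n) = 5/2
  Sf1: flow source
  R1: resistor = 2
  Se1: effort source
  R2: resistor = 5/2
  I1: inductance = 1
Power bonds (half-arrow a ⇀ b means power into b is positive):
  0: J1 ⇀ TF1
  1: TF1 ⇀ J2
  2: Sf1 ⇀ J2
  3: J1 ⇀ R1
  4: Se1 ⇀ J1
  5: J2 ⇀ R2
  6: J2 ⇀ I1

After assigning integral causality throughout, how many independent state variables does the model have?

β2 →Sf1  (Sf1 (Sf) sets flow on bond)
β4 →J1  (source Se1 imposes e)
β0 →TF1  (0-jn J1 has e-setter on 4)
β3 →R1  (J1 effort already set via bond 4)
β1 →J2  (TF1 one-in-one-out from 0)
β5 →R2  (J2 effort already set via bond 1)
β6 →I1  (common-e at J2 fixed by 1)

1  (I1 all integral)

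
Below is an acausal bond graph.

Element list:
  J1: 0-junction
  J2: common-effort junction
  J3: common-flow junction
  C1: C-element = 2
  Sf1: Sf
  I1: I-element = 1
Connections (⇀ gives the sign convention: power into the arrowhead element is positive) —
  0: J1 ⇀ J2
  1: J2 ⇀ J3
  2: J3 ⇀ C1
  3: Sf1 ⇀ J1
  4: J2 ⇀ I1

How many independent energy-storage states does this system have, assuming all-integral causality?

bond 3 →Sf1  (Sf1: flow source, stroke at near end)
bond 0 →J1  (J1 needs exactly one e-in)
bond 2 →J3  (C1 outputs effort q/C1)
bond 1 →J2  (J3: last free bond brings flow in)
bond 4 →I1  (0-jn J2 has e-setter on 1)

2  (C1, I1 all integral)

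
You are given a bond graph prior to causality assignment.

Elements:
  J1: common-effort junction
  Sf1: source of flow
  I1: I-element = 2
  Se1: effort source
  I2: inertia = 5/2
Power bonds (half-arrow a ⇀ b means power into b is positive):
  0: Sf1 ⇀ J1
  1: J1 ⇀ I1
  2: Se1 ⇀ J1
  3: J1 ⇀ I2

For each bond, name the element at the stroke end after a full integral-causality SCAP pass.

#0 stroke→Sf1  (Sf1 fixes flow; stroke at Sf1)
#2 stroke→J1  (Se1 (Se) sets effort on bond)
#1 stroke→I1  (J1: bond 2 brought effort, rest push out)
#3 stroke→I2  (0-jn J1 has e-setter on 2)

β0 stroke→Sf1
β1 stroke→I1
β2 stroke→J1
β3 stroke→I2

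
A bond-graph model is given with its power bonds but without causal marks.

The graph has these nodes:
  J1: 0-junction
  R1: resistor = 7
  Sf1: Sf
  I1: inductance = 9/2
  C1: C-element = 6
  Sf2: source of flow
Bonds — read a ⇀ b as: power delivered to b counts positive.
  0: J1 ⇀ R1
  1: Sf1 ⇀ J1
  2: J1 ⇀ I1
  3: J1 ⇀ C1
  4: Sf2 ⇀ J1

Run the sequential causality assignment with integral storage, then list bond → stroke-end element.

β1 stroke at Sf1  (Sf1: flow source, stroke at near end)
β4 stroke at Sf2  (Sf2 fixes flow; stroke at Sf2)
β2 stroke at I1  (I1 integral (f out))
β3 stroke at J1  (C1 integral (e out))
β0 stroke at R1  (common-e at J1 fixed by 3)

bond 0 |R1
bond 1 |Sf1
bond 2 |I1
bond 3 |J1
bond 4 |Sf2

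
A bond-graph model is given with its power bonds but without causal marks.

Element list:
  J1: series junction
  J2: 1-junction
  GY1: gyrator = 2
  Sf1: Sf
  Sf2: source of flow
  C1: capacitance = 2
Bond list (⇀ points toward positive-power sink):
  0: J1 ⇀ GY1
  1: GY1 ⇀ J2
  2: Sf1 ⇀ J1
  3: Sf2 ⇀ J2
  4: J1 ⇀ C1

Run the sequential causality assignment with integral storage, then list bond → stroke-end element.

b2 |Sf1  (source Sf1 imposes f)
b3 |Sf2  (Sf2 fixes flow; stroke at Sf2)
b0 |J1  (J1: bond 2 brought flow, rest push out)
b4 |J1  (J1 flow already set via bond 2)
b1 |J2  (J2 flow already set via bond 3)

β0 stroke→J1
β1 stroke→J2
β2 stroke→Sf1
β3 stroke→Sf2
β4 stroke→J1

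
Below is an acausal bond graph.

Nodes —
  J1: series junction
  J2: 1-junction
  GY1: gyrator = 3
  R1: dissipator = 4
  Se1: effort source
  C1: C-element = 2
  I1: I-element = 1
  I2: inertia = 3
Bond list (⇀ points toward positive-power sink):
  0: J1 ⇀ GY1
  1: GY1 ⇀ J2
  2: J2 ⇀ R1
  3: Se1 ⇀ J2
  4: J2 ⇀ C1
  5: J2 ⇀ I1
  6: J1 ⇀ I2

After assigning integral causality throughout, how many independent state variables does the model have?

b3 |J2  (source Se1 imposes e)
b4 |J2  (C1: C, integral causality)
b5 |I1  (I1 integral (f out))
b1 |J2  (1-jn J2 has f-setter on 5)
b2 |J2  (common-f at J2 fixed by 5)
b0 |J1  (GY1 both-in/both-out from 1)
b6 |I2  (J1 needs exactly one f-in)

3  (C1, I1, I2 all integral)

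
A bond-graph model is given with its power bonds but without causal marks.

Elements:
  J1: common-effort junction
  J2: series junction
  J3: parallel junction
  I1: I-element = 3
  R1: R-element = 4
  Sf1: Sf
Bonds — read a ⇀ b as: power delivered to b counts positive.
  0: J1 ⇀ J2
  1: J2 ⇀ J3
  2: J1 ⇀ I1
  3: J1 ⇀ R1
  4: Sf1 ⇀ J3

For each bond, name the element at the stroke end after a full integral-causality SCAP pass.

#4 stroke at Sf1  (source Sf1 imposes f)
#1 stroke at J3  (only one effort-in slot at J3)
#0 stroke at J2  (common-f at J2 fixed by 1)
#2 stroke at I1  (I1 outputs flow p/I1)
#3 stroke at J1  (closing 0-jn rule on J1)

bond 0 →J2
bond 1 →J3
bond 2 →I1
bond 3 →J1
bond 4 →Sf1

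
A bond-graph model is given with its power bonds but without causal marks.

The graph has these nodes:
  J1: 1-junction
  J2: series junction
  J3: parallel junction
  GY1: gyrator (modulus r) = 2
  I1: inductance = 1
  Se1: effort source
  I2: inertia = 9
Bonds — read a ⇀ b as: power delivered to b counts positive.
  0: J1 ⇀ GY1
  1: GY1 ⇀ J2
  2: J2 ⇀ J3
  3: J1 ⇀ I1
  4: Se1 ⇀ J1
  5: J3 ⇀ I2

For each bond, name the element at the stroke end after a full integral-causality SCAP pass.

β0 stroke at J1
β1 stroke at J2
β2 stroke at J3
β3 stroke at I1
β4 stroke at J1
β5 stroke at I2

b4 |J1  (Se1 fixes effort; stroke away)
b3 |I1  (I1 outputs flow p/I1)
b0 |J1  (common-f at J1 fixed by 3)
b1 |J2  (GY1 both-in/both-out from 0)
b2 |J3  (closing 1-jn rule on J2)
b5 |I2  (J3: bond 2 brought effort, rest push out)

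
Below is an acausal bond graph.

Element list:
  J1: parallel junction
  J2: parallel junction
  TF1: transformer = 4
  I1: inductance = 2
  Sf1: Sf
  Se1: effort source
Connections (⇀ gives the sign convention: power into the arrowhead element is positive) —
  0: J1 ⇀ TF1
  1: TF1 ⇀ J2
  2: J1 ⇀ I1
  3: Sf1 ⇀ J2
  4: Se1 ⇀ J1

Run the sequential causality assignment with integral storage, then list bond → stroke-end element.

β0 |TF1
β1 |J2
β2 |I1
β3 |Sf1
β4 |J1

#3 stroke at Sf1  (Sf1: flow source, stroke at near end)
#4 stroke at J1  (Se1: effort source, stroke at far end)
#0 stroke at TF1  (J1 effort already set via bond 4)
#2 stroke at I1  (0-jn J1 has e-setter on 4)
#1 stroke at J2  (closing 0-jn rule on J2)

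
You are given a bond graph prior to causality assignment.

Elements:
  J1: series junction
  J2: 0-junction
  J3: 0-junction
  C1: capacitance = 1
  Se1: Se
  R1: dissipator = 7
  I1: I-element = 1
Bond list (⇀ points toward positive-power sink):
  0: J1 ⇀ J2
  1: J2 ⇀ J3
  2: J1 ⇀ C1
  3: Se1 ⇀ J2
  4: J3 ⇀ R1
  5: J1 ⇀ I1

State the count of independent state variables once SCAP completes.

2  (C1, I1 all integral)

b3 stroke→J2  (source Se1 imposes e)
b0 stroke→J1  (J2 effort already set via bond 3)
b1 stroke→J3  (0-jn J2 has e-setter on 3)
b4 stroke→R1  (J3: bond 1 brought effort, rest push out)
b2 stroke→J1  (prefer integral on C1)
b5 stroke→I1  (only one flow-in slot at J1)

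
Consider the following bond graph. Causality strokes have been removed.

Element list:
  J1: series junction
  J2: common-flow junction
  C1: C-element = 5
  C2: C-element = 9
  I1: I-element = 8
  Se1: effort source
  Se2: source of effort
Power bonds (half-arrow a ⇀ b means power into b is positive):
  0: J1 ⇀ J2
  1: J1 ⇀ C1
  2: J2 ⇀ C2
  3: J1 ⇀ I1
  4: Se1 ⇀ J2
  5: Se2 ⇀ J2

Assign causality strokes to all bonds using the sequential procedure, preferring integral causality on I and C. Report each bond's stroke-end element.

β0 stroke→J1
β1 stroke→J1
β2 stroke→J2
β3 stroke→I1
β4 stroke→J2
β5 stroke→J2

#4 stroke→J2  (Se1 fixes effort; stroke away)
#5 stroke→J2  (Se2 (Se) sets effort on bond)
#1 stroke→J1  (C1: C, integral causality)
#2 stroke→J2  (C2 outputs effort q/C2)
#0 stroke→J1  (only one flow-in slot at J2)
#3 stroke→I1  (J1 needs exactly one f-in)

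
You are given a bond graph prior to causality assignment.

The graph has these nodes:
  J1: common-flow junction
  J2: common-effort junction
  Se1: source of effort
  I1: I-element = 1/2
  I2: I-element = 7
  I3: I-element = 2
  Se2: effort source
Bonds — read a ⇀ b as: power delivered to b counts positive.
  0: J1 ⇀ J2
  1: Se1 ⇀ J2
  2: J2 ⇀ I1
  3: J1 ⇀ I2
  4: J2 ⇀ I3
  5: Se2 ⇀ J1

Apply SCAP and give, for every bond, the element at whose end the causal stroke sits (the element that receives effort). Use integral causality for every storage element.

b0 |J1
b1 |J2
b2 |I1
b3 |I2
b4 |I3
b5 |J1

b1 |J2  (Se1: effort source, stroke at far end)
b5 |J1  (Se2 fixes effort; stroke away)
b0 |J1  (J2 effort already set via bond 1)
b2 |I1  (J2 effort already set via bond 1)
b4 |I3  (J2 effort already set via bond 1)
b3 |I2  (J1: last free bond brings flow in)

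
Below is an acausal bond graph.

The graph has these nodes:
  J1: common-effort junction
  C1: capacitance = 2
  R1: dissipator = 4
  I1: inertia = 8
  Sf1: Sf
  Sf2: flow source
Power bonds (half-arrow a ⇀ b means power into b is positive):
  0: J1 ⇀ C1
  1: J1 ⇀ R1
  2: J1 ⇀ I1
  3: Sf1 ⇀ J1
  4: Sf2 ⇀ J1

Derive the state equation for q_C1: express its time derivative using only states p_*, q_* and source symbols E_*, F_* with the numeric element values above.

dq_C1/dt = F_Sf1 + F_Sf2 - p_I1/8 - q_C1/8

β3 stroke at Sf1  (Sf1 fixes flow; stroke at Sf1)
β4 stroke at Sf2  (source Sf2 imposes f)
β0 stroke at J1  (C1 integral (e out))
β1 stroke at R1  (J1 effort already set via bond 0)
β2 stroke at I1  (J1 effort already set via bond 0)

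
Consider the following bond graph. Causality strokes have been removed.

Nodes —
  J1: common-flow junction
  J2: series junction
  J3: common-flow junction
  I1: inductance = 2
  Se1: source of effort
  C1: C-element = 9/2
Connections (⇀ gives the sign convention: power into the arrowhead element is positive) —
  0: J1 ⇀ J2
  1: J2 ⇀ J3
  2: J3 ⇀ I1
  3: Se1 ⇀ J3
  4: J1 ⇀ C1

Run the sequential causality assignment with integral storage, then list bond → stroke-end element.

β3 |J3  (Se1: effort source, stroke at far end)
β2 |I1  (prefer integral on I1)
β1 |J3  (J3: bond 2 brought flow, rest push out)
β0 |J2  (common-f at J2 fixed by 1)
β4 |J1  (1-jn J1 has f-setter on 0)

b0 stroke→J2
b1 stroke→J3
b2 stroke→I1
b3 stroke→J3
b4 stroke→J1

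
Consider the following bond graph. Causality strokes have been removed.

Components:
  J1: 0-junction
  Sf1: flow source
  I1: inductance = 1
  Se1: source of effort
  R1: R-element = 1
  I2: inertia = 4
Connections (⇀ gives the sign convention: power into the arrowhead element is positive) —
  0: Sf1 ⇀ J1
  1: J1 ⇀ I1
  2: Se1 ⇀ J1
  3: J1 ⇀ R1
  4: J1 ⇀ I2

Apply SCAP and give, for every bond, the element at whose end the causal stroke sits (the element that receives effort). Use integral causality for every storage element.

b0 stroke at Sf1
b1 stroke at I1
b2 stroke at J1
b3 stroke at R1
b4 stroke at I2

#0 stroke→Sf1  (source Sf1 imposes f)
#2 stroke→J1  (Se1: effort source, stroke at far end)
#1 stroke→I1  (common-e at J1 fixed by 2)
#3 stroke→R1  (J1 effort already set via bond 2)
#4 stroke→I2  (0-jn J1 has e-setter on 2)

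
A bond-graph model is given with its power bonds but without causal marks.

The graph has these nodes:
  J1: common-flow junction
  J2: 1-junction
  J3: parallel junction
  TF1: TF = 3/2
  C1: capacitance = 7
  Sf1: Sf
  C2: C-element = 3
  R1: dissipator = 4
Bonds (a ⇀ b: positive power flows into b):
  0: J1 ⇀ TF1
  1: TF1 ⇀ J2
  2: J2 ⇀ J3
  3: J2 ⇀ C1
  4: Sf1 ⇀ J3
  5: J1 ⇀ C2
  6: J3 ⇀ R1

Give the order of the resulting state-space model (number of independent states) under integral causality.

2  (C1, C2 all integral)

b4 |Sf1  (Sf1: flow source, stroke at near end)
b3 |J2  (C1 outputs effort q/C1)
b5 |J1  (C2 integral (e out))
b0 |TF1  (closing 1-jn rule on J1)
b1 |J2  (through TF1, causality passes straight; one stroke at TF1)
b2 |J3  (J2: last free bond brings flow in)
b6 |R1  (common-e at J3 fixed by 2)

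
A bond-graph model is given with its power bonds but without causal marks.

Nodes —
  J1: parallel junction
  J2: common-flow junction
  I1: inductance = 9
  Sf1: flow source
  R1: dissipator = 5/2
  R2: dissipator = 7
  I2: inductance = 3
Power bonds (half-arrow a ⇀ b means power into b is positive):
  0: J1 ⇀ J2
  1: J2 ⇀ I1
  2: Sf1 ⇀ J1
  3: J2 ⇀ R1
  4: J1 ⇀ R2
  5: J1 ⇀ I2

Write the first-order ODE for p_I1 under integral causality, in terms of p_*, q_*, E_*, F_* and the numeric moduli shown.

dp_I1/dt = 7*F_Sf1 - 19*p_I1/18 - 7*p_I2/3

b2 stroke→Sf1  (source Sf1 imposes f)
b1 stroke→I1  (I1: I, integral causality)
b0 stroke→J2  (common-f at J2 fixed by 1)
b3 stroke→J2  (1-jn J2 has f-setter on 1)
b5 stroke→I2  (prefer integral on I2)
b4 stroke→J1  (closing 0-jn rule on J1)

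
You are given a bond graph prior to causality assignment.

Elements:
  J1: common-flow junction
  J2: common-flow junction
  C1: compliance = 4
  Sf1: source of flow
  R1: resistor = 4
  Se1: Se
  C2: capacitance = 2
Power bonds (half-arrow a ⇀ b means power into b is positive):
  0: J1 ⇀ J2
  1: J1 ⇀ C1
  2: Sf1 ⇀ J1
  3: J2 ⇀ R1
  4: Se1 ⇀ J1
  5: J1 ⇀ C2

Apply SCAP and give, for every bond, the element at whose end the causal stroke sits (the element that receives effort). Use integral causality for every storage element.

#0 →J1
#1 →J1
#2 →Sf1
#3 →J2
#4 →J1
#5 →J1

bond 2 stroke at Sf1  (Sf1 fixes flow; stroke at Sf1)
bond 4 stroke at J1  (Se1 (Se) sets effort on bond)
bond 0 stroke at J1  (1-jn J1 has f-setter on 2)
bond 1 stroke at J1  (1-jn J1 has f-setter on 2)
bond 5 stroke at J1  (1-jn J1 has f-setter on 2)
bond 3 stroke at J2  (J2: bond 0 brought flow, rest push out)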